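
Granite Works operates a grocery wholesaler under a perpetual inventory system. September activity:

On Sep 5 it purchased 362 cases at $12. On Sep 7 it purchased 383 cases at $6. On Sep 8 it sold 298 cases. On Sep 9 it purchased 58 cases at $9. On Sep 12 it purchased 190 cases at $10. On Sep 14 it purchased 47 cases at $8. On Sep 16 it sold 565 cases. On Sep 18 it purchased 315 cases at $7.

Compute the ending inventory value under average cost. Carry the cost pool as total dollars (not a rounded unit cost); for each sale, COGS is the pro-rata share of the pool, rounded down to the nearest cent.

Ending inventory = $3,823.10

After Sep 5: 362 on hand, pool $4,344.00 (≈ $12.0000 each)
After Sep 7: 745 on hand, pool $6,642.00 (≈ $8.9154 each)
Sep 8, sell 298: 298/745 × $6,642.00 → $2,656.80
After Sep 9: 505 on hand, pool $4,507.20 (≈ $8.9251 each)
After Sep 12: 695 on hand, pool $6,407.20 (≈ $9.2190 each)
After Sep 14: 742 on hand, pool $6,783.20 (≈ $9.1418 each)
Sep 16, sell 565: 565/742 × $6,783.20 → $5,165.10
After Sep 18: 492 on hand, pool $3,823.10 (≈ $7.7705 each)
Total COGS = $2,656.80 + $5,165.10 = $7,821.90
Ending inventory (cost pool remaining) = $3,823.10
Check: goods available $11,645.00 = COGS $7,821.90 + ending $3,823.10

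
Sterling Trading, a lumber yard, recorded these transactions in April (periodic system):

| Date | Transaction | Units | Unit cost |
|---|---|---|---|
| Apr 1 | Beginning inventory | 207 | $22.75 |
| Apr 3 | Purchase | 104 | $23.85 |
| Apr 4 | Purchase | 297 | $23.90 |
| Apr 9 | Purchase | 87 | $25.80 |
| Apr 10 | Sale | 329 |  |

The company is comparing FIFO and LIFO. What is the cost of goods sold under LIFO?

FIFO COGS: 207 @ $22.75 + 104 @ $23.85 + 18 @ $23.90 = $7,619.85
LIFO COGS: 87 @ $25.80 + 242 @ $23.90 = $8,028.40

COGS = $8,028.40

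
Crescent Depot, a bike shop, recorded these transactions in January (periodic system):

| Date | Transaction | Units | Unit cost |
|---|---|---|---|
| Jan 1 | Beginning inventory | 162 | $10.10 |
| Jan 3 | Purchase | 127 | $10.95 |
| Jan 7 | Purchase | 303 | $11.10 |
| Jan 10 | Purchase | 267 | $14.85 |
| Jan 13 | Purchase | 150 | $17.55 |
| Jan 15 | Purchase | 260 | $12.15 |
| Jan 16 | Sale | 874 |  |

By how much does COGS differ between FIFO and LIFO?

FIFO COGS: 162 @ $10.10 + 127 @ $10.95 + 303 @ $11.10 + 267 @ $14.85 + 15 @ $17.55 = $10,618.35
LIFO COGS: 260 @ $12.15 + 150 @ $17.55 + 267 @ $14.85 + 197 @ $11.10 = $11,943.15
Difference = |$10,618.35 − $11,943.15| = $1,324.80

$1,324.80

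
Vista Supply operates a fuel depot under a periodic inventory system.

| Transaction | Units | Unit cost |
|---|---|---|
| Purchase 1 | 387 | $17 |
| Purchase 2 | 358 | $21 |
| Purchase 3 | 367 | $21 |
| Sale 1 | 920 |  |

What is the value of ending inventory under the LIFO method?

Sale 1 (920) [LIFO — newest first]: 367 @ $21 + 358 @ $21 + 195 @ $17 = $18,540
Ending inventory: 192 @ $17 = $3,264
Check: goods available $21,804 = COGS $18,540 + ending $3,264

Ending inventory = $3,264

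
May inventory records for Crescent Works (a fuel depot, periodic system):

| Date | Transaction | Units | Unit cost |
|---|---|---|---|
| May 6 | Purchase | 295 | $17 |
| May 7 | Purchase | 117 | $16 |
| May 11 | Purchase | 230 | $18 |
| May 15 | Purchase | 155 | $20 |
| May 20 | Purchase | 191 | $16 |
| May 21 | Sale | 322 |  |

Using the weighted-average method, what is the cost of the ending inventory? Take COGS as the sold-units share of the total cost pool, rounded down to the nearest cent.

Ending inventory = $11,582.88

May 21, sell 322: 322/988 × $17,183.00 → $5,600.12
Ending inventory (cost pool remaining) = $11,582.88
Check: goods available $17,183.00 = COGS $5,600.12 + ending $11,582.88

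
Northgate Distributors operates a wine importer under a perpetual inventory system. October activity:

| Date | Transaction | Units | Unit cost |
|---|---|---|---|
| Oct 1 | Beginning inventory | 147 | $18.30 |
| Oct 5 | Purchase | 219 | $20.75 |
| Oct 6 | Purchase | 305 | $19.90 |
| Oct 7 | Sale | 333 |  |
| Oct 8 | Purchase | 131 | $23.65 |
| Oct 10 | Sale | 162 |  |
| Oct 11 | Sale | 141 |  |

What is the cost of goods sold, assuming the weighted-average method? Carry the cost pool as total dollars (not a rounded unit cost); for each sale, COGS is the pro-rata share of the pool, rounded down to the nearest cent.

COGS = $12,933.46

After Oct 1: 147 on hand, pool $2,690.10 (≈ $18.3000 each)
After Oct 5: 366 on hand, pool $7,234.35 (≈ $19.7660 each)
After Oct 6: 671 on hand, pool $13,303.85 (≈ $19.8269 each)
Oct 7, sell 333: 333/671 × $13,303.85 → $6,602.35
After Oct 8: 469 on hand, pool $9,799.65 (≈ $20.8948 each)
Oct 10, sell 162: 162/469 × $9,799.65 → $3,384.95
Oct 11, sell 141: 141/307 × $6,414.70 → $2,946.16
Total COGS = $6,602.35 + $3,384.95 + $2,946.16 = $12,933.46
Ending inventory (cost pool remaining) = $3,468.54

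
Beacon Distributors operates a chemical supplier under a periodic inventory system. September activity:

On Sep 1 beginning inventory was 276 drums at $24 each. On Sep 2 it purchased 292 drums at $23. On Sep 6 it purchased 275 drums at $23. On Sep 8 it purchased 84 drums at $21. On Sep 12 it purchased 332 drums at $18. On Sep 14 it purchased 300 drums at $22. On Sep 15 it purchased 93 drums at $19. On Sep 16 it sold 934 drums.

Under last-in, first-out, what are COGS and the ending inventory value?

Sep 16, 934 sold [LIFO — newest first]: 93 @ $19 + 300 @ $22 + 332 @ $18 + 84 @ $21 + 125 @ $23 = $18,982
Ending inventory: 276 @ $24 + 292 @ $23 + 150 @ $23 = $16,790
Check: goods available $35,772 = COGS $18,982 + ending $16,790

COGS = $18,982; ending inventory = $16,790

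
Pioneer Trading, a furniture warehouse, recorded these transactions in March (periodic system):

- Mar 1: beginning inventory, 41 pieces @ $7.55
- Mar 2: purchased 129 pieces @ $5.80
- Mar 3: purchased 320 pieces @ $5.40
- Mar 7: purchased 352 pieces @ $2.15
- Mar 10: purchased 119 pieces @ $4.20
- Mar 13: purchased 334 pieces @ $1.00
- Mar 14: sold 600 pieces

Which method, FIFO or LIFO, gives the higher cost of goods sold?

FIFO COGS: 41 @ $7.55 + 129 @ $5.80 + 320 @ $5.40 + 110 @ $2.15 = $3,022.25
LIFO COGS: 334 @ $1.00 + 119 @ $4.20 + 147 @ $2.15 = $1,149.85

FIFO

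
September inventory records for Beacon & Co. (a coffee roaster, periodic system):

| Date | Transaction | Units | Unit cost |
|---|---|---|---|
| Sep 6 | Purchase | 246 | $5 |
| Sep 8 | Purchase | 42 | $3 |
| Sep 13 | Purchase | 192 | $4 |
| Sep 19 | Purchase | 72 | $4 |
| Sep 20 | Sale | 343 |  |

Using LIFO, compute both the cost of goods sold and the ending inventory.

COGS = $1,367; ending inventory = $1,045

Sep 20, 343 sold [LIFO — newest first]: 72 @ $4 + 192 @ $4 + 42 @ $3 + 37 @ $5 = $1,367
Ending inventory: 209 @ $5 = $1,045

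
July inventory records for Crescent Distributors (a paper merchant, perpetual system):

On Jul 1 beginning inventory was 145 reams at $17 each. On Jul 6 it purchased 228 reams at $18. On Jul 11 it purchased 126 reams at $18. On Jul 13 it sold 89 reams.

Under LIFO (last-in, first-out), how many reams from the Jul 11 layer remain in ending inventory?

37

Jul 13, 89 sold [LIFO — newest first]: 89 @ $18 = $1,602
Ending inventory: 145 @ $17 + 228 @ $18 + 37 @ $18 = $7,235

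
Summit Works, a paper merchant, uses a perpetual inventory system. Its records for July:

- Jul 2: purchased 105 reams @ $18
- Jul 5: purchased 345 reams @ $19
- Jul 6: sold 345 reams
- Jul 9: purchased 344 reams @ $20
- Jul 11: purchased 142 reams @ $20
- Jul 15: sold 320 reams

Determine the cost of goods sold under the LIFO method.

Jul 6, 345 sold [LIFO — newest first]: 345 @ $19 = $6,555
Jul 15, 320 sold [LIFO — newest first]: 142 @ $20 + 178 @ $20 = $6,400
Total COGS = $6,555 + $6,400 = $12,955
Ending inventory: 105 @ $18 + 166 @ $20 = $5,210

COGS = $12,955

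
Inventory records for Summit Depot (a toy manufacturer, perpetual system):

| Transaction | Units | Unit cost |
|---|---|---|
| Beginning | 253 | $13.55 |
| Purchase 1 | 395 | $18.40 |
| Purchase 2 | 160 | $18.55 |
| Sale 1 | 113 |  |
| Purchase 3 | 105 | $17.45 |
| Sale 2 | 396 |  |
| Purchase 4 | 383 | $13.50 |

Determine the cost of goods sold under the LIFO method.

Sale 1 (113) [LIFO — newest first]: 113 @ $18.55 = $2,096.15
Sale 2 (396) [LIFO — newest first]: 105 @ $17.45 + 47 @ $18.55 + 244 @ $18.40 = $7,193.70
Total COGS = $2,096.15 + $7,193.70 = $9,289.85
Ending inventory: 253 @ $13.55 + 151 @ $18.40 + 383 @ $13.50 = $11,377.05

COGS = $9,289.85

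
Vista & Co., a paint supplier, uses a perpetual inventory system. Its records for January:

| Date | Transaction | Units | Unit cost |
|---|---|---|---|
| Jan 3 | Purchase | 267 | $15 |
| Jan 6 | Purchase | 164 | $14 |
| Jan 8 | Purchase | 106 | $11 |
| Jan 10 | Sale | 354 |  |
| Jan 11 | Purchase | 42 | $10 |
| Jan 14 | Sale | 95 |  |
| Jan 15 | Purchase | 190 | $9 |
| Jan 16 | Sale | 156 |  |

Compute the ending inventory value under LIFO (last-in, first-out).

Ending inventory = $2,256

Jan 10, 354 sold [LIFO — newest first]: 106 @ $11 + 164 @ $14 + 84 @ $15 = $4,722
Jan 14, 95 sold [LIFO — newest first]: 42 @ $10 + 53 @ $15 = $1,215
Jan 16, 156 sold [LIFO — newest first]: 156 @ $9 = $1,404
Total COGS = $4,722 + $1,215 + $1,404 = $7,341
Ending inventory: 130 @ $15 + 34 @ $9 = $2,256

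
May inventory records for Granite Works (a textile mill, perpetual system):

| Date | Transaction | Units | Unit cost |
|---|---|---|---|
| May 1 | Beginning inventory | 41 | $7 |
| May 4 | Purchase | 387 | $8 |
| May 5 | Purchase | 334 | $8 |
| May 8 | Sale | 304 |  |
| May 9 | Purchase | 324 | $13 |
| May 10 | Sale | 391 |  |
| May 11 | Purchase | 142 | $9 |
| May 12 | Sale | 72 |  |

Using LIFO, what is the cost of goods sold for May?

May 8, 304 sold [LIFO — newest first]: 304 @ $8 = $2,432
May 10, 391 sold [LIFO — newest first]: 324 @ $13 + 30 @ $8 + 37 @ $8 = $4,748
May 12, 72 sold [LIFO — newest first]: 72 @ $9 = $648
Total COGS = $2,432 + $4,748 + $648 = $7,828
Ending inventory: 41 @ $7 + 350 @ $8 + 70 @ $9 = $3,717
Check: goods available $11,545 = COGS $7,828 + ending $3,717

COGS = $7,828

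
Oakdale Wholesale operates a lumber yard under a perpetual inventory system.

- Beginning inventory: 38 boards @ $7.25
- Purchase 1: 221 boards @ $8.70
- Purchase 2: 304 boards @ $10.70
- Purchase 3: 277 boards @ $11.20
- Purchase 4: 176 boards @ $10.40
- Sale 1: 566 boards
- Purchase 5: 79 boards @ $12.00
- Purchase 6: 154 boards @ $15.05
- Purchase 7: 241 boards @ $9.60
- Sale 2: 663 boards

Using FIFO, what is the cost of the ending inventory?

Sale 1 (566) [FIFO — oldest first]: 38 @ $7.25 + 221 @ $8.70 + 304 @ $10.70 + 3 @ $11.20 = $5,484.60
Sale 2 (663) [FIFO — oldest first]: 274 @ $11.20 + 176 @ $10.40 + 79 @ $12.00 + 134 @ $15.05 = $7,863.90
Total COGS = $5,484.60 + $7,863.90 = $13,348.50
Ending inventory: 20 @ $15.05 + 241 @ $9.60 = $2,614.60

Ending inventory = $2,614.60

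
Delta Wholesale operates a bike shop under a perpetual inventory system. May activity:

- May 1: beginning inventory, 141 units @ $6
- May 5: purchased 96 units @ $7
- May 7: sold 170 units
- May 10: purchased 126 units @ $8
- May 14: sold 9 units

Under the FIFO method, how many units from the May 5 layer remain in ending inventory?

May 7, 170 sold [FIFO — oldest first]: 141 @ $6 + 29 @ $7 = $1,049
May 14, 9 sold [FIFO — oldest first]: 9 @ $7 = $63
Total COGS = $1,049 + $63 = $1,112
Ending inventory: 58 @ $7 + 126 @ $8 = $1,414

58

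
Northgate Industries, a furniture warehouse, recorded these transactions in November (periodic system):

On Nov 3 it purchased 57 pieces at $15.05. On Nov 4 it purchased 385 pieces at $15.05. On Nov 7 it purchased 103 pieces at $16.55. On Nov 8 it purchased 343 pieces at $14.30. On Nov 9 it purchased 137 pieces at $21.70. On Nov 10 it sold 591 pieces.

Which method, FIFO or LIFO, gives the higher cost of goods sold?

LIFO

FIFO COGS: 57 @ $15.05 + 385 @ $15.05 + 103 @ $16.55 + 46 @ $14.30 = $9,014.55
LIFO COGS: 137 @ $21.70 + 343 @ $14.30 + 103 @ $16.55 + 8 @ $15.05 = $9,702.85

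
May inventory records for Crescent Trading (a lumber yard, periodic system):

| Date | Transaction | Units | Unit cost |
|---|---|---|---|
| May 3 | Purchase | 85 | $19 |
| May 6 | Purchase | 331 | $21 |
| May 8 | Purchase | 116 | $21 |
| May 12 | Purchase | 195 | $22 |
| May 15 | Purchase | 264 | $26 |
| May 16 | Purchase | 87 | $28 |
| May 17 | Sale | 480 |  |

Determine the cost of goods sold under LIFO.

May 17, 480 sold [LIFO — newest first]: 87 @ $28 + 264 @ $26 + 129 @ $22 = $12,138
Ending inventory: 85 @ $19 + 331 @ $21 + 116 @ $21 + 66 @ $22 = $12,454
Check: goods available $24,592 = COGS $12,138 + ending $12,454

COGS = $12,138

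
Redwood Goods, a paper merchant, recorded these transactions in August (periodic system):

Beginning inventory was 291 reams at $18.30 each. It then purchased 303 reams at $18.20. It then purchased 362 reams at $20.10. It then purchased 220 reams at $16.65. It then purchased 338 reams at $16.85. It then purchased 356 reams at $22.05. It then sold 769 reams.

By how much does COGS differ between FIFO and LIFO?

$436.45

FIFO COGS: 291 @ $18.30 + 303 @ $18.20 + 175 @ $20.10 = $14,357.40
LIFO COGS: 356 @ $22.05 + 338 @ $16.85 + 75 @ $16.65 = $14,793.85
Difference = |$14,357.40 − $14,793.85| = $436.45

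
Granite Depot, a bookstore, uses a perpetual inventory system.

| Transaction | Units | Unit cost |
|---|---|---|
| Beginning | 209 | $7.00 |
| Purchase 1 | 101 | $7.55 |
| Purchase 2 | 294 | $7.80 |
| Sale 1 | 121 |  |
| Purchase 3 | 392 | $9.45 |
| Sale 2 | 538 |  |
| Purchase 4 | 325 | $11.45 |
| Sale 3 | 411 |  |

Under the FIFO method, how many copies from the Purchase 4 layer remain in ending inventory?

Sale 1 (121) [FIFO — oldest first]: 121 @ $7.00 = $847.00
Sale 2 (538) [FIFO — oldest first]: 88 @ $7.00 + 101 @ $7.55 + 294 @ $7.80 + 55 @ $9.45 = $4,191.50
Sale 3 (411) [FIFO — oldest first]: 337 @ $9.45 + 74 @ $11.45 = $4,031.95
Total COGS = $847.00 + $4,191.50 + $4,031.95 = $9,070.45
Ending inventory: 251 @ $11.45 = $2,873.95
Check: goods available $11,944.40 = COGS $9,070.45 + ending $2,873.95

251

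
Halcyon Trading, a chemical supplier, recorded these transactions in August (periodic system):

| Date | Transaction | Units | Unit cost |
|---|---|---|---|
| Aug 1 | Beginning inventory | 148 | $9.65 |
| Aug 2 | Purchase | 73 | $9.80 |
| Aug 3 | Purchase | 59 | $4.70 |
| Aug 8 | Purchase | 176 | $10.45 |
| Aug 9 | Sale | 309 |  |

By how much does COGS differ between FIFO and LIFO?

$117.60

FIFO COGS: 148 @ $9.65 + 73 @ $9.80 + 59 @ $4.70 + 29 @ $10.45 = $2,723.95
LIFO COGS: 176 @ $10.45 + 59 @ $4.70 + 73 @ $9.80 + 1 @ $9.65 = $2,841.55
Difference = |$2,723.95 − $2,841.55| = $117.60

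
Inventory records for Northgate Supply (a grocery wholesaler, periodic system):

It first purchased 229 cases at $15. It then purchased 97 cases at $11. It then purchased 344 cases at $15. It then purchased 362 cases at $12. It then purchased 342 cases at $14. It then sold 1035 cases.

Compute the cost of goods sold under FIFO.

COGS = $14,048

Sale 1 (1035) [FIFO — oldest first]: 229 @ $15 + 97 @ $11 + 344 @ $15 + 362 @ $12 + 3 @ $14 = $14,048
Ending inventory: 339 @ $14 = $4,746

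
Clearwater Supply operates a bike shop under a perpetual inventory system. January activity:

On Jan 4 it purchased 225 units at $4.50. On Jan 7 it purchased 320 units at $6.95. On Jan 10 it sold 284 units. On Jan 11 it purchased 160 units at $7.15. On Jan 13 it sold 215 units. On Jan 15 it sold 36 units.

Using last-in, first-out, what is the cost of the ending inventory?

Ending inventory = $765.00

Jan 10, 284 sold [LIFO — newest first]: 284 @ $6.95 = $1,973.80
Jan 13, 215 sold [LIFO — newest first]: 160 @ $7.15 + 36 @ $6.95 + 19 @ $4.50 = $1,479.70
Jan 15, 36 sold [LIFO — newest first]: 36 @ $4.50 = $162.00
Total COGS = $1,973.80 + $1,479.70 + $162.00 = $3,615.50
Ending inventory: 170 @ $4.50 = $765.00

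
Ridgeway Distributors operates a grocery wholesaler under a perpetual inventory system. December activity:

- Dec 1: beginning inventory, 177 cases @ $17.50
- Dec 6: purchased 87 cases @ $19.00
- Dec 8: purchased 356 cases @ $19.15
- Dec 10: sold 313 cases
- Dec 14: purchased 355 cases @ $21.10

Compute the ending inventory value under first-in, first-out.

Dec 10, 313 sold [FIFO — oldest first]: 177 @ $17.50 + 87 @ $19.00 + 49 @ $19.15 = $5,688.85
Ending inventory: 307 @ $19.15 + 355 @ $21.10 = $13,369.55

Ending inventory = $13,369.55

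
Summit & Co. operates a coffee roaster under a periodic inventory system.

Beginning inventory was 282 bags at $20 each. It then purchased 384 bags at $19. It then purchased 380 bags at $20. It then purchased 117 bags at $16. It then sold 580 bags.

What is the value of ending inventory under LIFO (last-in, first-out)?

Ending inventory = $11,359

Sale 1 (580) [LIFO — newest first]: 117 @ $16 + 380 @ $20 + 83 @ $19 = $11,049
Ending inventory: 282 @ $20 + 301 @ $19 = $11,359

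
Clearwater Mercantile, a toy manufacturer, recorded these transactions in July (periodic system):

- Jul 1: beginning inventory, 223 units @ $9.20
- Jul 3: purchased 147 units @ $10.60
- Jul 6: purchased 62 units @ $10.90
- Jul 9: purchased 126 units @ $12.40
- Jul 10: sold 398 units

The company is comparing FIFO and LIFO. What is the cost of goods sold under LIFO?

COGS = $4,376.00

FIFO COGS: 223 @ $9.20 + 147 @ $10.60 + 28 @ $10.90 = $3,915.00
LIFO COGS: 126 @ $12.40 + 62 @ $10.90 + 147 @ $10.60 + 63 @ $9.20 = $4,376.00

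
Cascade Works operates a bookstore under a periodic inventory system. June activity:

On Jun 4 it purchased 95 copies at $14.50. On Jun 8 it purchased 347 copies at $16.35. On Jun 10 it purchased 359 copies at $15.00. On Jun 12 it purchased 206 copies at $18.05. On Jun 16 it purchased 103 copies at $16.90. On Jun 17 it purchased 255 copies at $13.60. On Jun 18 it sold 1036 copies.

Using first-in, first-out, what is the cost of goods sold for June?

Jun 18, 1036 sold [FIFO — oldest first]: 95 @ $14.50 + 347 @ $16.35 + 359 @ $15.00 + 206 @ $18.05 + 29 @ $16.90 = $16,644.35
Ending inventory: 74 @ $16.90 + 255 @ $13.60 = $4,718.60

COGS = $16,644.35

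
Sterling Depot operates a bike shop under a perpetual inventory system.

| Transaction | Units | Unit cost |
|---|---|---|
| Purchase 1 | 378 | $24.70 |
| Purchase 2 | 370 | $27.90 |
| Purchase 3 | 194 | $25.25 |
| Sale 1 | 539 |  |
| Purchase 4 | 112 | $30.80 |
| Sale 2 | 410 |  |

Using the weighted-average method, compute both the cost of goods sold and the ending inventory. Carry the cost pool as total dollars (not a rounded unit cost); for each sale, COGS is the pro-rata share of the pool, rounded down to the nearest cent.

COGS = $25,162.32; ending inventory = $2,845.38

After Purchase 1: 378 on hand, pool $9,336.60 (≈ $24.7000 each)
After Purchase 2: 748 on hand, pool $19,659.60 (≈ $26.2829 each)
After Purchase 3: 942 on hand, pool $24,558.10 (≈ $26.0702 each)
Sale 1, sell 539: 539/942 × $24,558.10 → $14,051.82
After Purchase 4: 515 on hand, pool $13,955.88 (≈ $27.0988 each)
Sale 2, sell 410: 410/515 × $13,955.88 → $11,110.50
Total COGS = $14,051.82 + $11,110.50 = $25,162.32
Ending inventory (cost pool remaining) = $2,845.38
Check: goods available $28,007.70 = COGS $25,162.32 + ending $2,845.38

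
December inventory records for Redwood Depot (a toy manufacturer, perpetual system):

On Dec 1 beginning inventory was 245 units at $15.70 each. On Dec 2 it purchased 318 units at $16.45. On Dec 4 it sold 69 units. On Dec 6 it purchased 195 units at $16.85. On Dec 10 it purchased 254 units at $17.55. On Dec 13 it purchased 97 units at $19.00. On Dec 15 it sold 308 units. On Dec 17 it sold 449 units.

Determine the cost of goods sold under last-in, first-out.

Dec 4, 69 sold [LIFO — newest first]: 69 @ $16.45 = $1,135.05
Dec 15, 308 sold [LIFO — newest first]: 97 @ $19.00 + 211 @ $17.55 = $5,546.05
Dec 17, 449 sold [LIFO — newest first]: 43 @ $17.55 + 195 @ $16.85 + 211 @ $16.45 = $7,511.35
Total COGS = $1,135.05 + $5,546.05 + $7,511.35 = $14,192.45
Ending inventory: 245 @ $15.70 + 38 @ $16.45 = $4,471.60

COGS = $14,192.45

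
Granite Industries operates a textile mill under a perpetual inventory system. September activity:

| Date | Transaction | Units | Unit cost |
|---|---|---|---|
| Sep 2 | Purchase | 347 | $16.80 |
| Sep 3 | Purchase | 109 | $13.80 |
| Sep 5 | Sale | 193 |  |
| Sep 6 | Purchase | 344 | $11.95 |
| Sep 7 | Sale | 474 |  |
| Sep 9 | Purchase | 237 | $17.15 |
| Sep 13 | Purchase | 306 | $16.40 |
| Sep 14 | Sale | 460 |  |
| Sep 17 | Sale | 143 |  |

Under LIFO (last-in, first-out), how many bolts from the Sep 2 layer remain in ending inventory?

73

Sep 5, 193 sold [LIFO — newest first]: 109 @ $13.80 + 84 @ $16.80 = $2,915.40
Sep 7, 474 sold [LIFO — newest first]: 344 @ $11.95 + 130 @ $16.80 = $6,294.80
Sep 14, 460 sold [LIFO — newest first]: 306 @ $16.40 + 154 @ $17.15 = $7,659.50
Sep 17, 143 sold [LIFO — newest first]: 83 @ $17.15 + 60 @ $16.80 = $2,431.45
Total COGS = $2,915.40 + $6,294.80 + $7,659.50 + $2,431.45 = $19,301.15
Ending inventory: 73 @ $16.80 = $1,226.40
Check: goods available $20,527.55 = COGS $19,301.15 + ending $1,226.40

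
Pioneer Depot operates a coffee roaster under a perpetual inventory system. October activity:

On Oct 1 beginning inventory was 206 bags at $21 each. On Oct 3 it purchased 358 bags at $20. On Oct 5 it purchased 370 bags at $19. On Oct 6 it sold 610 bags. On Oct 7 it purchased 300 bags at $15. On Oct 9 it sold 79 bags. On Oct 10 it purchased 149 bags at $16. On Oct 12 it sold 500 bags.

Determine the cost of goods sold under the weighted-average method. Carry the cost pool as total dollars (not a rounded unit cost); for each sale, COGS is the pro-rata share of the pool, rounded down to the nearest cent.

After Oct 1: 206 on hand, pool $4,326.00 (≈ $21.0000 each)
After Oct 3: 564 on hand, pool $11,486.00 (≈ $20.3652 each)
After Oct 5: 934 on hand, pool $18,516.00 (≈ $19.8244 each)
Oct 6, sell 610: 610/934 × $18,516.00 → $12,092.89
After Oct 7: 624 on hand, pool $10,923.11 (≈ $17.5050 each)
Oct 9, sell 79: 79/624 × $10,923.11 → $1,382.89
After Oct 10: 694 on hand, pool $11,924.22 (≈ $17.1819 each)
Oct 12, sell 500: 500/694 × $11,924.22 → $8,590.93
Total COGS = $12,092.89 + $1,382.89 + $8,590.93 = $22,066.71
Ending inventory (cost pool remaining) = $3,333.29

COGS = $22,066.71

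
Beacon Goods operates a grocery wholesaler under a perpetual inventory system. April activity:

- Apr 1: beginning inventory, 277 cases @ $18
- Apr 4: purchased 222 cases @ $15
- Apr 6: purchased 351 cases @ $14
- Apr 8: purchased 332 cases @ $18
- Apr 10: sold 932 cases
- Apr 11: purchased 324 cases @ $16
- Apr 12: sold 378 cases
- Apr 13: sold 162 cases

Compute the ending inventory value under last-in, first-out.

Ending inventory = $612

Apr 10, 932 sold [LIFO — newest first]: 332 @ $18 + 351 @ $14 + 222 @ $15 + 27 @ $18 = $14,706
Apr 12, 378 sold [LIFO — newest first]: 324 @ $16 + 54 @ $18 = $6,156
Apr 13, 162 sold [LIFO — newest first]: 162 @ $18 = $2,916
Total COGS = $14,706 + $6,156 + $2,916 = $23,778
Ending inventory: 34 @ $18 = $612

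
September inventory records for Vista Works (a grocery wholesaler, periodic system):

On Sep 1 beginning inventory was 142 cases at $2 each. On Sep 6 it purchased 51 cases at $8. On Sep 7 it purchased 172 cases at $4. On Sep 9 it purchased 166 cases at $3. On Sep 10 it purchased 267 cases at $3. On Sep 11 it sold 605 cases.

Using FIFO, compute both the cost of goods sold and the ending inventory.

Sep 11, 605 sold [FIFO — oldest first]: 142 @ $2 + 51 @ $8 + 172 @ $4 + 166 @ $3 + 74 @ $3 = $2,100
Ending inventory: 193 @ $3 = $579
Check: goods available $2,679 = COGS $2,100 + ending $579

COGS = $2,100; ending inventory = $579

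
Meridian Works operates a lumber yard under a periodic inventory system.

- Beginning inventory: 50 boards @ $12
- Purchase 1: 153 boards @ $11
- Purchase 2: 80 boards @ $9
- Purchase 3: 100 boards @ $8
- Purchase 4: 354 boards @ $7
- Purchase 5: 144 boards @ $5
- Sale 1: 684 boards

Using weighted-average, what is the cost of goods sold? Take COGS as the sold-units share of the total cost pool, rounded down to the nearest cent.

Sale 1, sell 684: 684/881 × $7,001.00 → $5,435.50
Ending inventory (cost pool remaining) = $1,565.50
Check: goods available $7,001.00 = COGS $5,435.50 + ending $1,565.50

COGS = $5,435.50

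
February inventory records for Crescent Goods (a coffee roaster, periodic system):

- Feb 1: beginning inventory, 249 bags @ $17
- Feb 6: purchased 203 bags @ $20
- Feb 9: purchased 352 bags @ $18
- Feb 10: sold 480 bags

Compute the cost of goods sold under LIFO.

COGS = $8,896

Feb 10, 480 sold [LIFO — newest first]: 352 @ $18 + 128 @ $20 = $8,896
Ending inventory: 249 @ $17 + 75 @ $20 = $5,733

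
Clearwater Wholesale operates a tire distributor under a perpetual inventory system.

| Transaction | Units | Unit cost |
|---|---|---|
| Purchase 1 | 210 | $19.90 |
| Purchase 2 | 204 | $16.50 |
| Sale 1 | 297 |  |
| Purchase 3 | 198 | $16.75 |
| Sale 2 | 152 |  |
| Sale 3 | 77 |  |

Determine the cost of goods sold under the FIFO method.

COGS = $9,421.00

Sale 1 (297) [FIFO — oldest first]: 210 @ $19.90 + 87 @ $16.50 = $5,614.50
Sale 2 (152) [FIFO — oldest first]: 117 @ $16.50 + 35 @ $16.75 = $2,516.75
Sale 3 (77) [FIFO — oldest first]: 77 @ $16.75 = $1,289.75
Total COGS = $5,614.50 + $2,516.75 + $1,289.75 = $9,421.00
Ending inventory: 86 @ $16.75 = $1,440.50
Check: goods available $10,861.50 = COGS $9,421.00 + ending $1,440.50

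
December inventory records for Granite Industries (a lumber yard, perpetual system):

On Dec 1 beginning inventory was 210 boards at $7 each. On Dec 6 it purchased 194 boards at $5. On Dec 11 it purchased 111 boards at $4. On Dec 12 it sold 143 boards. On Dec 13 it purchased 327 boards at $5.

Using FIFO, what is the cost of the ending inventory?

Dec 12, 143 sold [FIFO — oldest first]: 143 @ $7 = $1,001
Ending inventory: 67 @ $7 + 194 @ $5 + 111 @ $4 + 327 @ $5 = $3,518

Ending inventory = $3,518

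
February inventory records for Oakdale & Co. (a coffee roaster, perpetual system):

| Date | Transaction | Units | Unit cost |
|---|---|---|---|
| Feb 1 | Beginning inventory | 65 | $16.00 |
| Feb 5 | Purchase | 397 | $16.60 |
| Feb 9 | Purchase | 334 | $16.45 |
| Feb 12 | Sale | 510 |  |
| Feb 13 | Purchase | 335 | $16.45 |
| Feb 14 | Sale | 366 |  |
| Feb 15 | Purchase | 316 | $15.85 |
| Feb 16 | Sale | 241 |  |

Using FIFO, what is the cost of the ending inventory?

Ending inventory = $5,238.90

Feb 12, 510 sold [FIFO — oldest first]: 65 @ $16.00 + 397 @ $16.60 + 48 @ $16.45 = $8,419.80
Feb 14, 366 sold [FIFO — oldest first]: 286 @ $16.45 + 80 @ $16.45 = $6,020.70
Feb 16, 241 sold [FIFO — oldest first]: 241 @ $16.45 = $3,964.45
Total COGS = $8,419.80 + $6,020.70 + $3,964.45 = $18,404.95
Ending inventory: 14 @ $16.45 + 316 @ $15.85 = $5,238.90
Check: goods available $23,643.85 = COGS $18,404.95 + ending $5,238.90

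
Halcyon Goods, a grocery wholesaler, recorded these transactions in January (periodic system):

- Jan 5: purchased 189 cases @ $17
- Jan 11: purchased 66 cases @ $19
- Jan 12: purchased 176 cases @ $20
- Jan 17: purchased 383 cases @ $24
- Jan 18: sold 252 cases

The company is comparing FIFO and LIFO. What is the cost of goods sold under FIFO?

FIFO COGS: 189 @ $17 + 63 @ $19 = $4,410
LIFO COGS: 252 @ $24 = $6,048

COGS = $4,410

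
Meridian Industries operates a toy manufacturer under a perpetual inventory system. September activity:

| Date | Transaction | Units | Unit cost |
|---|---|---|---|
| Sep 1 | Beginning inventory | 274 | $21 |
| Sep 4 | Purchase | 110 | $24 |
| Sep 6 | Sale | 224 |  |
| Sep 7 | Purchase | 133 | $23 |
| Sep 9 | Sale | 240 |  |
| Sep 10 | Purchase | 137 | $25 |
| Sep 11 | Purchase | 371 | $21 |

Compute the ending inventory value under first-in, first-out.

Sep 6, 224 sold [FIFO — oldest first]: 224 @ $21 = $4,704
Sep 9, 240 sold [FIFO — oldest first]: 50 @ $21 + 110 @ $24 + 80 @ $23 = $5,530
Total COGS = $4,704 + $5,530 = $10,234
Ending inventory: 53 @ $23 + 137 @ $25 + 371 @ $21 = $12,435

Ending inventory = $12,435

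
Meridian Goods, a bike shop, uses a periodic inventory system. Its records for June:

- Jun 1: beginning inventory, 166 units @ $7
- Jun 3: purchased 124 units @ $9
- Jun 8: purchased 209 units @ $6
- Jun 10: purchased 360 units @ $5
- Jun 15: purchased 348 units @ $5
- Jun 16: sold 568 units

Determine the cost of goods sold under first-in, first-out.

Jun 16, 568 sold [FIFO — oldest first]: 166 @ $7 + 124 @ $9 + 209 @ $6 + 69 @ $5 = $3,877
Ending inventory: 291 @ $5 + 348 @ $5 = $3,195

COGS = $3,877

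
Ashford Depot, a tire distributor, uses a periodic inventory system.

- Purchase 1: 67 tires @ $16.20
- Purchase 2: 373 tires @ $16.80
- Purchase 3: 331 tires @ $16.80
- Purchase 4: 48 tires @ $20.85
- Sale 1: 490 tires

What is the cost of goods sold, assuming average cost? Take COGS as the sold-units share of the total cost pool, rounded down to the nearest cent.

COGS = $8,324.25

Sale 1, sell 490: 490/819 × $13,913.40 → $8,324.25
Ending inventory (cost pool remaining) = $5,589.15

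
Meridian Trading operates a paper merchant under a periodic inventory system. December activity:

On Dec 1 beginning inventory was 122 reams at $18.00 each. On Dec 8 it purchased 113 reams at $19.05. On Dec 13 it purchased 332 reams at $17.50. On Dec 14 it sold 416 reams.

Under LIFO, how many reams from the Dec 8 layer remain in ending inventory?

Dec 14, 416 sold [LIFO — newest first]: 332 @ $17.50 + 84 @ $19.05 = $7,410.20
Ending inventory: 122 @ $18.00 + 29 @ $19.05 = $2,748.45
Check: goods available $10,158.65 = COGS $7,410.20 + ending $2,748.45

29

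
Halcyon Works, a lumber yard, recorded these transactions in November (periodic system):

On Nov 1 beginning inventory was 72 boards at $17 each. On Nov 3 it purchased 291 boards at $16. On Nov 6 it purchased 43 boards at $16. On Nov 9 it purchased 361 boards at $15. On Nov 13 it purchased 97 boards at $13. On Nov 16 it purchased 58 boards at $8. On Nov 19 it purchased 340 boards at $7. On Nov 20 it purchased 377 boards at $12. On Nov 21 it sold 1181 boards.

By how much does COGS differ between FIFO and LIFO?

FIFO COGS: 72 @ $17 + 291 @ $16 + 43 @ $16 + 361 @ $15 + 97 @ $13 + 58 @ $8 + 259 @ $7 = $15,521
LIFO COGS: 377 @ $12 + 340 @ $7 + 58 @ $8 + 97 @ $13 + 309 @ $15 = $13,264
Difference = |$15,521 − $13,264| = $2,257

$2,257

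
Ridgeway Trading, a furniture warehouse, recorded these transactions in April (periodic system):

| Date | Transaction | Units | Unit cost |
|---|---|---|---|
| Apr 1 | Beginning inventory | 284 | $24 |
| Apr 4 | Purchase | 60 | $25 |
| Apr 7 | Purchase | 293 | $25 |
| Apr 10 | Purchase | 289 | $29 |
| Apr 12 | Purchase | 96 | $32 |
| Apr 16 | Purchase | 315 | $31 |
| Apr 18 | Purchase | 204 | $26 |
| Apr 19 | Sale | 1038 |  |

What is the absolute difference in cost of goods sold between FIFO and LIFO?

FIFO COGS: 284 @ $24 + 60 @ $25 + 293 @ $25 + 289 @ $29 + 96 @ $32 + 16 @ $31 = $27,590
LIFO COGS: 204 @ $26 + 315 @ $31 + 96 @ $32 + 289 @ $29 + 134 @ $25 = $29,872
Difference = |$27,590 − $29,872| = $2,282

$2,282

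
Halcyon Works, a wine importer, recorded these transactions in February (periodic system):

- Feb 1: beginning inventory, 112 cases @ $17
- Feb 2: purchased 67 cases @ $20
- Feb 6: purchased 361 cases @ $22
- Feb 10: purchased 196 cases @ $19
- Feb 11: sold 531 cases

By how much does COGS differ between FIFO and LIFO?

FIFO COGS: 112 @ $17 + 67 @ $20 + 352 @ $22 = $10,988
LIFO COGS: 196 @ $19 + 335 @ $22 = $11,094
Difference = |$10,988 − $11,094| = $106

$106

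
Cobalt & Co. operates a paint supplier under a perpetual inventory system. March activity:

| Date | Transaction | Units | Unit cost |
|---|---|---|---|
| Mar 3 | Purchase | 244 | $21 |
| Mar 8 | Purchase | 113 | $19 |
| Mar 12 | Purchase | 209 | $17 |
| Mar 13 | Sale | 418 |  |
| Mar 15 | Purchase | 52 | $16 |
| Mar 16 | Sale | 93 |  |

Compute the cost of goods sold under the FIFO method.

COGS = $9,889

Mar 13, 418 sold [FIFO — oldest first]: 244 @ $21 + 113 @ $19 + 61 @ $17 = $8,308
Mar 16, 93 sold [FIFO — oldest first]: 93 @ $17 = $1,581
Total COGS = $8,308 + $1,581 = $9,889
Ending inventory: 55 @ $17 + 52 @ $16 = $1,767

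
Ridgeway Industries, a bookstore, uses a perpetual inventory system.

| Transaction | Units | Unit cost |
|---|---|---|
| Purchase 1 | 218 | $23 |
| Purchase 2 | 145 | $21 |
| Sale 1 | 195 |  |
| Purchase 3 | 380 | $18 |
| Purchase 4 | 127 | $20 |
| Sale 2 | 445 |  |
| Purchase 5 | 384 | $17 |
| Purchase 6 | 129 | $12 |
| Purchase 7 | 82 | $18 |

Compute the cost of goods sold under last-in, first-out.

COGS = $12,459

Sale 1 (195) [LIFO — newest first]: 145 @ $21 + 50 @ $23 = $4,195
Sale 2 (445) [LIFO — newest first]: 127 @ $20 + 318 @ $18 = $8,264
Total COGS = $4,195 + $8,264 = $12,459
Ending inventory: 168 @ $23 + 62 @ $18 + 384 @ $17 + 129 @ $12 + 82 @ $18 = $14,532
Check: goods available $26,991 = COGS $12,459 + ending $14,532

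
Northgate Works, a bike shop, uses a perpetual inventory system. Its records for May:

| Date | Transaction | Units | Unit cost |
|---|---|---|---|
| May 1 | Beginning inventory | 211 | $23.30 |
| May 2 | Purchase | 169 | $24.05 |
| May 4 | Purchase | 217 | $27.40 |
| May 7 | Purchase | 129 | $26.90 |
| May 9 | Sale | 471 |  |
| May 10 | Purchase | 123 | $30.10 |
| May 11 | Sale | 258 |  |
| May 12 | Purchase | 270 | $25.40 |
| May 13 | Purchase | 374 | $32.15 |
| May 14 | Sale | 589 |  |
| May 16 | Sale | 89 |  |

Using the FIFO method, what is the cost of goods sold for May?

May 9, 471 sold [FIFO — oldest first]: 211 @ $23.30 + 169 @ $24.05 + 91 @ $27.40 = $11,474.15
May 11, 258 sold [FIFO — oldest first]: 126 @ $27.40 + 129 @ $26.90 + 3 @ $30.10 = $7,012.80
May 14, 589 sold [FIFO — oldest first]: 120 @ $30.10 + 270 @ $25.40 + 199 @ $32.15 = $16,867.85
May 16, 89 sold [FIFO — oldest first]: 89 @ $32.15 = $2,861.35
Total COGS = $11,474.15 + $7,012.80 + $16,867.85 + $2,861.35 = $38,216.15
Ending inventory: 86 @ $32.15 = $2,764.90

COGS = $38,216.15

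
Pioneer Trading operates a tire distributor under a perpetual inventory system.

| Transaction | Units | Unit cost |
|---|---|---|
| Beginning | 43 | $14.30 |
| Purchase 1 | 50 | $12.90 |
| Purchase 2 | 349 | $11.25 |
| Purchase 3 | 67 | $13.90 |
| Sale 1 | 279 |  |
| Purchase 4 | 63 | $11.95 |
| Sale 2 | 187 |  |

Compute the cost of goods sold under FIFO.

COGS = $5,519.75

Sale 1 (279) [FIFO — oldest first]: 43 @ $14.30 + 50 @ $12.90 + 186 @ $11.25 = $3,352.40
Sale 2 (187) [FIFO — oldest first]: 163 @ $11.25 + 24 @ $13.90 = $2,167.35
Total COGS = $3,352.40 + $2,167.35 = $5,519.75
Ending inventory: 43 @ $13.90 + 63 @ $11.95 = $1,350.55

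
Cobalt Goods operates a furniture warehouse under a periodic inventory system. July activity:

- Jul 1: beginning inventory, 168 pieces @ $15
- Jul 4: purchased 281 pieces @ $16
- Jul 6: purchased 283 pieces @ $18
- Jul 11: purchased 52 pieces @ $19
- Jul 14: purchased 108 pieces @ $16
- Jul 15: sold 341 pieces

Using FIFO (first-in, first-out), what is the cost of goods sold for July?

Jul 15, 341 sold [FIFO — oldest first]: 168 @ $15 + 173 @ $16 = $5,288
Ending inventory: 108 @ $16 + 283 @ $18 + 52 @ $19 + 108 @ $16 = $9,538
Check: goods available $14,826 = COGS $5,288 + ending $9,538

COGS = $5,288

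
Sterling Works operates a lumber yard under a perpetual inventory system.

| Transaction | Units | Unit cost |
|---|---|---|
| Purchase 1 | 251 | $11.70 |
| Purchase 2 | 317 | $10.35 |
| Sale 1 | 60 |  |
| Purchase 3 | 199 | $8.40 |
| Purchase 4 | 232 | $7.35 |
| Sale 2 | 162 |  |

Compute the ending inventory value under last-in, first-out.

Ending inventory = $7,782.75

Sale 1 (60) [LIFO — newest first]: 60 @ $10.35 = $621.00
Sale 2 (162) [LIFO — newest first]: 162 @ $7.35 = $1,190.70
Total COGS = $621.00 + $1,190.70 = $1,811.70
Ending inventory: 251 @ $11.70 + 257 @ $10.35 + 199 @ $8.40 + 70 @ $7.35 = $7,782.75
Check: goods available $9,594.45 = COGS $1,811.70 + ending $7,782.75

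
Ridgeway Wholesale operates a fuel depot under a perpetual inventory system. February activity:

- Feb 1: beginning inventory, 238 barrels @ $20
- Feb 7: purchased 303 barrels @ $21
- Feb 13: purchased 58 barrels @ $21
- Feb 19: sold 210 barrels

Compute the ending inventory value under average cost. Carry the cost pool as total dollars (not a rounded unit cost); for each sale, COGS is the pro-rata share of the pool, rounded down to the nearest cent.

After Feb 1: 238 on hand, pool $4,760.00 (≈ $20.0000 each)
After Feb 7: 541 on hand, pool $11,123.00 (≈ $20.5601 each)
After Feb 13: 599 on hand, pool $12,341.00 (≈ $20.6027 each)
Feb 19, sell 210: 210/599 × $12,341.00 → $4,326.56
Ending inventory (cost pool remaining) = $8,014.44

Ending inventory = $8,014.44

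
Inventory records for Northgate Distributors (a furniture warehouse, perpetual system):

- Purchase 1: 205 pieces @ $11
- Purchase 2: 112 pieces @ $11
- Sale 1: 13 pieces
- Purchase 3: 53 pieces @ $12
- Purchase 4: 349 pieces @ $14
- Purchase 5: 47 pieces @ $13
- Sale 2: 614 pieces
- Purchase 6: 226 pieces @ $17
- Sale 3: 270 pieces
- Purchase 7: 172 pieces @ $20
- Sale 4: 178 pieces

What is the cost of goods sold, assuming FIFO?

Sale 1 (13) [FIFO — oldest first]: 13 @ $11 = $143
Sale 2 (614) [FIFO — oldest first]: 192 @ $11 + 112 @ $11 + 53 @ $12 + 257 @ $14 = $7,578
Sale 3 (270) [FIFO — oldest first]: 92 @ $14 + 47 @ $13 + 131 @ $17 = $4,126
Sale 4 (178) [FIFO — oldest first]: 95 @ $17 + 83 @ $20 = $3,275
Total COGS = $143 + $7,578 + $4,126 + $3,275 = $15,122
Ending inventory: 89 @ $20 = $1,780

COGS = $15,122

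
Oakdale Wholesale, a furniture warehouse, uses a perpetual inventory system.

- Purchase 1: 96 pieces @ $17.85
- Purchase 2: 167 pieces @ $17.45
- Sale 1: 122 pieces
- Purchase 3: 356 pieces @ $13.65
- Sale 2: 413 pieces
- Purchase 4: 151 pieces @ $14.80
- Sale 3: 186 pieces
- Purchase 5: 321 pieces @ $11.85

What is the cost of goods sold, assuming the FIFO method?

Sale 1 (122) [FIFO — oldest first]: 96 @ $17.85 + 26 @ $17.45 = $2,167.30
Sale 2 (413) [FIFO — oldest first]: 141 @ $17.45 + 272 @ $13.65 = $6,173.25
Sale 3 (186) [FIFO — oldest first]: 84 @ $13.65 + 102 @ $14.80 = $2,656.20
Total COGS = $2,167.30 + $6,173.25 + $2,656.20 = $10,996.75
Ending inventory: 49 @ $14.80 + 321 @ $11.85 = $4,529.05
Check: goods available $15,525.80 = COGS $10,996.75 + ending $4,529.05

COGS = $10,996.75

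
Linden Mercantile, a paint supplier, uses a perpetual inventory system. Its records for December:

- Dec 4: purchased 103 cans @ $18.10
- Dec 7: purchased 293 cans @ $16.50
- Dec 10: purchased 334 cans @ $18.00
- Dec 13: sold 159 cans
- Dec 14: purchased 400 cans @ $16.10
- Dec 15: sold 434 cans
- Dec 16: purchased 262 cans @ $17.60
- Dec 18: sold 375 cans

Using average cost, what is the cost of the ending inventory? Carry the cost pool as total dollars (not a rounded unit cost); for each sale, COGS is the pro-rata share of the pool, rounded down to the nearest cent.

After Dec 4: 103 on hand, pool $1,864.30 (≈ $18.1000 each)
After Dec 7: 396 on hand, pool $6,698.80 (≈ $16.9162 each)
After Dec 10: 730 on hand, pool $12,710.80 (≈ $17.4121 each)
Dec 13, sell 159: 159/730 × $12,710.80 → $2,768.51
After Dec 14: 971 on hand, pool $16,382.29 (≈ $16.8716 each)
Dec 15, sell 434: 434/971 × $16,382.29 → $7,322.25
After Dec 16: 799 on hand, pool $13,671.24 (≈ $17.1104 each)
Dec 18, sell 375: 375/799 × $13,671.24 → $6,416.41
Total COGS = $2,768.51 + $7,322.25 + $6,416.41 = $16,507.17
Ending inventory (cost pool remaining) = $7,254.83

Ending inventory = $7,254.83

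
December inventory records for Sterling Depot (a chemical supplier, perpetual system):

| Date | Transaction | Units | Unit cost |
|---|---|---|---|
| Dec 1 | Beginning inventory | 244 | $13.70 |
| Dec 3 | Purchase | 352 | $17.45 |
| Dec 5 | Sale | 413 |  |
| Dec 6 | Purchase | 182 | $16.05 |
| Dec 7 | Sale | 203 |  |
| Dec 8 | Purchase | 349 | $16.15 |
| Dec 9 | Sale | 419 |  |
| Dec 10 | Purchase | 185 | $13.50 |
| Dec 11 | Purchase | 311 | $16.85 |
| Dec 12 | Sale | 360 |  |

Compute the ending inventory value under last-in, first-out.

Dec 5, 413 sold [LIFO — newest first]: 352 @ $17.45 + 61 @ $13.70 = $6,978.10
Dec 7, 203 sold [LIFO — newest first]: 182 @ $16.05 + 21 @ $13.70 = $3,208.80
Dec 9, 419 sold [LIFO — newest first]: 349 @ $16.15 + 70 @ $13.70 = $6,595.35
Dec 12, 360 sold [LIFO — newest first]: 311 @ $16.85 + 49 @ $13.50 = $5,901.85
Total COGS = $6,978.10 + $3,208.80 + $6,595.35 + $5,901.85 = $22,684.10
Ending inventory: 92 @ $13.70 + 136 @ $13.50 = $3,096.40
Check: goods available $25,780.50 = COGS $22,684.10 + ending $3,096.40

Ending inventory = $3,096.40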